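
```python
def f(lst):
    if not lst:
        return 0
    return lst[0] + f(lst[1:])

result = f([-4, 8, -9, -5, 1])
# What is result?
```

(-4) + 8 + (-9) + (-5) + 1 + 0 = -9

Answer: -9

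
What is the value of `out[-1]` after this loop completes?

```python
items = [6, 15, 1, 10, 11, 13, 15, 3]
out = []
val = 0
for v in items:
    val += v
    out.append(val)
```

Cumulative sum ends at 74
`out` takes the values: [] → [6] → [6, 21] → [6, 21, 22] → [6, 21, 22, 32] → [6, 21, 22, 32, 43] → [6, 21, 22, 32, 43, 56] → [6, 21, 22, 32, 43, 56, 71] → [6, 21, 22, 32, 43, 56, 71, 74]
So `out[-1]` = 74

Answer: 74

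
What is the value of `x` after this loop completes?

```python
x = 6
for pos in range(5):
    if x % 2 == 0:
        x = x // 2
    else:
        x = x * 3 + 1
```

Collatz-style transformation from 6
`x` takes the values: 6 → 3 → 10 → 5 → 16 → 8

Answer: 8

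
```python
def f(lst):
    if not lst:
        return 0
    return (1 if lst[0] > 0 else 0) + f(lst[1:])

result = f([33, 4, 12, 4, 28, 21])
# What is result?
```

Count of positive elements in [33, 4, 12, 4, 28, 21] = 6

Answer: 6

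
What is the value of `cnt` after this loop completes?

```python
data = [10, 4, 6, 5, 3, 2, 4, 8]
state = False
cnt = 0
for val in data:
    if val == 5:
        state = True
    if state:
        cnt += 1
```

Count elements after first 5 in [10, 4, 6, 5, 3, 2, 4, 8]
`cnt` takes the values: 0 → 1 → 2 → 3 → 4 → 5

Answer: 5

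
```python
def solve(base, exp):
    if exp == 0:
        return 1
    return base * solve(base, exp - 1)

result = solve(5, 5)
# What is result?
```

solve(5, 5) = 5 * 5 * 5 * 5 * 5 = 3125

Answer: 3125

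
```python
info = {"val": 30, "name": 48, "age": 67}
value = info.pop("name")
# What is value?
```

Trace:
`info = {"val": 30, "name": 48, "age": 67}` → info = {'val': 30, 'name': 48, 'age': 67}
`value = info.pop("name")` → info = {'val': 30, 'age': 67}; value = 48
So value = 48

Answer: 48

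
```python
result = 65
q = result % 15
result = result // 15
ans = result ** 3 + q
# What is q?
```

Trace:
`result = 65` → result = 65
`q = result % 15` → q = 5
`result = result // 15` → result = 4
`ans = result ** 3 + q` → ans = 69
So q = 5

Answer: 5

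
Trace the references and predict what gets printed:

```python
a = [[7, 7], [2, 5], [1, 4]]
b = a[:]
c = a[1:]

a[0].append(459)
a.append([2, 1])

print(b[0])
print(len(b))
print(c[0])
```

Key concept: slice with nested mutation.
Step by step:
`a = [[7, 7], [2, 5], [1, 4]]` → a = [[7, 7], [2, 5], [1, 4]]
`b = a[:]` → b = [[7, 7], [2, 5], [1, 4]]
`c = a[1:]` → c = [[2, 5], [1, 4]]
`a[0].append(459)` → a = [[7, 7, 459], [2, 5], [1, 4]]; b = [[7, 7, 459], [2, 5], [1, 4]]
`a.append([2, 1])` → a = [[7, 7, 459], [2, 5], [1, 4], [2, 1]]
`print(b[0])` → prints [7, 7, 459]
`print(len(b))` → prints 3
`print(c[0])` → prints [2, 5]

Answer:
[7, 7, 459]
3
[2, 5]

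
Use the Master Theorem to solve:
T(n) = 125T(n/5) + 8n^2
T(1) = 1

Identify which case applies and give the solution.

a=125, b=5, f(n)=8n^2. log_5(125) = 3. Since c=2 < 3, Case 1 applies: T(n) = Θ(n^log_b(a)) = O(n^3).

Answer: O(n^3) - Case 1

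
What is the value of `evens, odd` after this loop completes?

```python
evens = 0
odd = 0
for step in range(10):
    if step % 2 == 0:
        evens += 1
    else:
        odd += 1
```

Count evens and odds in range(10)
`evens, odd` takes the values: (0, 0) → (1, 0) → (1, 1) → (2, 1) → (2, 2) → (3, 2) → (3, 3) → (4, 3) → (4, 4) → (5, 4) → (5, 5)

Answer: 5, 5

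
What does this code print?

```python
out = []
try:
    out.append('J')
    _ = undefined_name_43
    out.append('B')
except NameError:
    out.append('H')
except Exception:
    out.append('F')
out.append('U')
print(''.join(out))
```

Execution trace: 'J' (try body) → 'H' (except NameError) → 'U' (after the try/except). Output: JHU

Answer: JHU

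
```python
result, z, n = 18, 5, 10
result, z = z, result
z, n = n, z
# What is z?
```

Trace:
`result, z, n = 18, 5, 10` → result = 18; z = 5; n = 10
`result, z = z, result` → result = 5; z = 18
`z, n = n, z` → z = 10; n = 18
So z = 10

Answer: 10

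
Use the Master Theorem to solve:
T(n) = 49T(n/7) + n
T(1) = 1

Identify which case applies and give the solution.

a=49, b=7, f(n)=n. log_7(49) = 2. Since c=1 < 2, Case 1 applies: T(n) = Θ(n^log_b(a)) = O(n^2).

Answer: O(n^2) - Case 1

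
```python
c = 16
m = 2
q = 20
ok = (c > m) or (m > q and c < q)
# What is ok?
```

Trace:
`c = 16` → c = 16
`m = 2` → m = 2
`q = 20` → q = 20
`ok = (c > m) or (m > q and c < q)` → ok = True
So ok = True

Answer: True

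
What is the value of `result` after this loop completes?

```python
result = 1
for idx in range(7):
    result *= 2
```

2^7 = 128
`result` takes the values: 1 → 2 → 4 → 8 → 16 → 32 → 64 → 128

Answer: 128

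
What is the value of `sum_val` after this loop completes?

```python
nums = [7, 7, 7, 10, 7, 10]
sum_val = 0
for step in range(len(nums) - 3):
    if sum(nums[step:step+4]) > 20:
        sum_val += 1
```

Count windows with sum > 20
`sum_val` takes the values: 0 → 1 → 2 → 3

Answer: 3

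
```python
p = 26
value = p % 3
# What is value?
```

Trace:
`p = 26` → p = 26
`value = p % 3` → value = 2
So value = 2

Answer: 2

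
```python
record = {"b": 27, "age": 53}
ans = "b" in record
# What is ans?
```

Trace:
`record = {"b": 27, "age": 53}` → record = {'b': 27, 'age': 53}
`ans = "b" in record` → ans = True
So ans = True

Answer: True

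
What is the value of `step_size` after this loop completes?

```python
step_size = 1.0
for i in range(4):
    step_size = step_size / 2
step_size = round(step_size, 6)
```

Halving LR 4 times: 1 / 2^4
`step_size` takes the values: 1.0 → 0.5 → 0.25 → 0.125 → 0.0625

Answer: 0.0625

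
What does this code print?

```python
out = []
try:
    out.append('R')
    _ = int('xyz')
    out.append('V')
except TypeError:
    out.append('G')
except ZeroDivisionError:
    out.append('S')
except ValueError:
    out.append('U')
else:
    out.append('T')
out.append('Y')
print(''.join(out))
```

Execution trace: 'R' (try body) → 'U' (except ValueError) → 'Y' (after the try/except). Output: RUY

Answer: RUY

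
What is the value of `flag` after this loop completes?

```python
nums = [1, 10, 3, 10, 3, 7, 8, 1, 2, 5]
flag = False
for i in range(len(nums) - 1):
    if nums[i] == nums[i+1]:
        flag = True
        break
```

Check consecutive duplicates in [1, 10, 3, 10, 3, 7, 8, 1, 2, 5]
`flag` takes the values: False

Answer: False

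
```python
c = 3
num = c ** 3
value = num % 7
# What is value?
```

Trace:
`c = 3` → c = 3
`num = c ** 3` → num = 27
`value = num % 7` → value = 6
So value = 6

Answer: 6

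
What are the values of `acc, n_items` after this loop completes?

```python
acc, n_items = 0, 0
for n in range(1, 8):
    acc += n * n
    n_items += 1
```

Sum of squares and count
`acc, n_items` takes the values: (0, 0) → (1, 0) → (1, 1) → (5, 1) → (5, 2) → (14, 2) → (14, 3) → (30, 3) → (30, 4) → (55, 4) → (55, 5) → (91, 5) → (91, 6) → (140, 6) → (140, 7)

Answer: 140, 7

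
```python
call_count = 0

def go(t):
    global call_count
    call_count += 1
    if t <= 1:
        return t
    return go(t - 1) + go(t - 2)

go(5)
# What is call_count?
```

Calls(t) = 1 + Calls(t-1) + Calls(t-2); Calls(0)=Calls(1)=1. For t=5 this gives 15.

Answer: 15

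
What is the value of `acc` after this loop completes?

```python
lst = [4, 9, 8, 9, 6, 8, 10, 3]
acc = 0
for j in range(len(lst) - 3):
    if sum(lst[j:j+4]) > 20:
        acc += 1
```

Count windows with sum > 20
`acc` takes the values: 0 → 1 → 2 → 3 → 4 → 5

Answer: 5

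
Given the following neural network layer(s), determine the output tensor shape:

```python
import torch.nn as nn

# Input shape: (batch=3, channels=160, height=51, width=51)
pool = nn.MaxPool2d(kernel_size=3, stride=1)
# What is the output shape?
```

Input: (3, 160, 51, 51) -> Output: (3, 160, 49, 49)

Answer: (3, 160, 49, 49)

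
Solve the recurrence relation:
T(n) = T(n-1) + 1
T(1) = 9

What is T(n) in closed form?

Unrolling: T(n) = T(1) + 1·(n-1) = 9 + 1(n-1) = n + 8.

Answer: T(n) = n + 8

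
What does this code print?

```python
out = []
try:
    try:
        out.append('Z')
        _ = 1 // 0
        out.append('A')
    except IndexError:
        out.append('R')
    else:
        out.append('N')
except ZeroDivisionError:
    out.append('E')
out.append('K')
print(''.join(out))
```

Execution trace: 'Z' (inner try body) → 'E' (outer except ZeroDivisionError) → 'K' (after the try/except). Output: ZEK

Answer: ZEK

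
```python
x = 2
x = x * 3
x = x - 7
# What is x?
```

Trace:
`x = 2` → x = 2
`x = x * 3` → x = 6
`x = x - 7` → x = -1
So x = -1

Answer: -1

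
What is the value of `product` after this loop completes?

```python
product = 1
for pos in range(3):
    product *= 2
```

2^3 = 8
`product` takes the values: 1 → 2 → 4 → 8

Answer: 8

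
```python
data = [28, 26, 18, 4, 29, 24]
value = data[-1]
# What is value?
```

Trace:
`data = [28, 26, 18, 4, 29, 24]` → data = [28, 26, 18, 4, 29, 24]
`value = data[-1]` → value = 24
So value = 24

Answer: 24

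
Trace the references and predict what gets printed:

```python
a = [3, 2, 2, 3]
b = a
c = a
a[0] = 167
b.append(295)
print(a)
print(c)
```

Key concept: multiple aliases.
Step by step:
`a = [3, 2, 2, 3]` → a = [3, 2, 2, 3]
`b = a` → b = [3, 2, 2, 3] (same object as a)
`c = a` → c = [3, 2, 2, 3] (same object as a, b)
`a[0] = 167` → a = [167, 2, 2, 3] (same object as b, c); b = [167, 2, 2, 3] (same object as a, c); c = [167, 2, 2, 3] (same object as a, b)
`b.append(295)` → a = [167, 2, 2, 3, 295] (same object as b, c); b = [167, 2, 2, 3, 295] (same object as a, c); c = [167, 2, 2, 3, 295] (same object as a, b)
`print(a)` → prints [167, 2, 2, 3, 295]
`print(c)` → prints [167, 2, 2, 3, 295]

Answer:
[167, 2, 2, 3, 295]
[167, 2, 2, 3, 295]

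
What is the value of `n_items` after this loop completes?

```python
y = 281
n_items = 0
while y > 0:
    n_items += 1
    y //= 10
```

Count digits by repeated division by 10
`n_items` takes the values: 0 → 1 → 2 → 3

Answer: 3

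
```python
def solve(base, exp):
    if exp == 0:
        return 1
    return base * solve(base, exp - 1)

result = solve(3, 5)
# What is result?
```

solve(3, 5) = 3 * 3 * 3 * 3 * 3 = 243

Answer: 243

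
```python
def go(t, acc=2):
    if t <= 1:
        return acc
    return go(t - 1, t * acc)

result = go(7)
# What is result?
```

Accumulator trace (n, acc): (7, 2) -> (6, 14) -> (5, 84) -> (4, 420) -> (3, 1680) -> (2, 5040) -> (1, 10080) -> return 10080

Answer: 10080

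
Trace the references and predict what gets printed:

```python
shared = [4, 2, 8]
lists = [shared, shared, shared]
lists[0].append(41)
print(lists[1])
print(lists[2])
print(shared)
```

Key concept: list of same reference.
Step by step:
`shared = [4, 2, 8]` → shared = [4, 2, 8]
`lists = [shared, shared, shared]` → lists = [[4, 2, 8], [4, 2, 8], [4, 2, 8]]
`lists[0].append(41)` → shared = [4, 2, 8, 41]; lists = [[4, 2, 8, 41], [4, 2, 8, 41], [4, 2, 8, 41]]
`print(lists[1])` → prints [4, 2, 8, 41]
`print(lists[2])` → prints [4, 2, 8, 41]
`print(shared)` → prints [4, 2, 8, 41]

Answer:
[4, 2, 8, 41]
[4, 2, 8, 41]
[4, 2, 8, 41]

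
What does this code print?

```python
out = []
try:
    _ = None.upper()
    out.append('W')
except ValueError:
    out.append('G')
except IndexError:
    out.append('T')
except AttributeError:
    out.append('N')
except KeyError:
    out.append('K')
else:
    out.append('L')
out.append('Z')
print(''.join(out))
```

Execution trace: 'N' (except AttributeError) → 'Z' (after the try/except). Output: NZ

Answer: NZ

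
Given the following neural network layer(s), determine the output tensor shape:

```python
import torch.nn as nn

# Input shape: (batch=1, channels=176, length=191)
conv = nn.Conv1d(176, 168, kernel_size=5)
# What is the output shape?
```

Input: (1, 176, 191) -> Output: (1, 168, 187)

Answer: (1, 168, 187)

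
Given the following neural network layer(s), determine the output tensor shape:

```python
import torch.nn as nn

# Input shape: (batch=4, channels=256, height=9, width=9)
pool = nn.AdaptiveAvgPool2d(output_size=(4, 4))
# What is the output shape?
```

Input: (4, 256, 9, 9) -> Output: (4, 256, 4, 4)

Answer: (4, 256, 4, 4)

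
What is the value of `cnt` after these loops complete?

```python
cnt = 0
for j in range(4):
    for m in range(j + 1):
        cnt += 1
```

Triangle: 1 + 2 + ... + 4
`cnt` takes the values: 0 → 1 → 2 → 3 → 4 → 5 → 6 → 7 → 8 → 9 → 10

Answer: 10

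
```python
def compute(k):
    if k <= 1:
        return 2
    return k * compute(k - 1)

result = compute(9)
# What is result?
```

compute(9) = 9 * 8 * 7 * 6 * 5 * 4 * 3 * 2 * 2 = 725760

Answer: 725760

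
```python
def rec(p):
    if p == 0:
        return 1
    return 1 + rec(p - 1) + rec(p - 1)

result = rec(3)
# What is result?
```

rec(p) = 1 + 2·rec(p-1), rec(0)=1. Closed form: (1+1)·2^3 - 1 = 15.

Answer: 15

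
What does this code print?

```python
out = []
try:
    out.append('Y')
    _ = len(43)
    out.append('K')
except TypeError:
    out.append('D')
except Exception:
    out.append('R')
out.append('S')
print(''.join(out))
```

Execution trace: 'Y' (try body) → 'D' (except TypeError) → 'S' (after the try/except). Output: YDS

Answer: YDS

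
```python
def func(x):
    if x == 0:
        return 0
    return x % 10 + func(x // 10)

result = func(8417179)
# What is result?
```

Sum of digits of 8417179: 9 + 7 + 1 + 7 + 1 + 4 + 8 = 37

Answer: 37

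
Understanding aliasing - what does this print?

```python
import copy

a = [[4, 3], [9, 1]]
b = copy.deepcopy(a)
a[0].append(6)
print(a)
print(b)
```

Key concept: deep copy is fully independent.
Step by step:
`a = [[4, 3], [9, 1]]` → a = [[4, 3], [9, 1]]
`b = copy.deepcopy(a)` → b = [[4, 3], [9, 1]]
`a[0].append(6)` → a = [[4, 3, 6], [9, 1]]
`print(a)` → prints [[4, 3, 6], [9, 1]]
`print(b)` → prints [[4, 3], [9, 1]]

Answer:
[[4, 3, 6], [9, 1]]
[[4, 3], [9, 1]]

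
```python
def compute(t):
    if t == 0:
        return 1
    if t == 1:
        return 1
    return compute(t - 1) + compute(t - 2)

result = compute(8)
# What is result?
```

Build up from base cases: compute(0)=1, compute(1)=1, compute(2)=2, compute(3)=3, compute(4)=5, compute(5)=8, compute(6)=13, ..., compute(8)=34

Answer: 34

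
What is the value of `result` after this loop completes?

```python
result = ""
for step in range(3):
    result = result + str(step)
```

Concatenate digits 0 to 2
`result` takes the values: "" → "0" → "01" → "012"

Answer: "012"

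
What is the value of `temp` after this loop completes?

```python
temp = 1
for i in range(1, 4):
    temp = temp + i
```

Start at 1, add 1 through 3
`temp` takes the values: 1 → 2 → 4 → 7

Answer: 7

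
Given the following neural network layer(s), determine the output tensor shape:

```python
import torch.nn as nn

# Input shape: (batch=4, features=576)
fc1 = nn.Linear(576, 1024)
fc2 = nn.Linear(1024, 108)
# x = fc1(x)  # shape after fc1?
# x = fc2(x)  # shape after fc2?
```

Input: (4, 576) -> after fc1: (4, 1024) -> Output: (4, 108)

Answer: (4, 108)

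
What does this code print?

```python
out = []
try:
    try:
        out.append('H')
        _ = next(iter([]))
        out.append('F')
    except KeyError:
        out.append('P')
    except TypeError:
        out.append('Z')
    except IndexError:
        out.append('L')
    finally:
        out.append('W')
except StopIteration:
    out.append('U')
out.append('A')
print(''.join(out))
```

Execution trace: 'H' (try body) → 'W' (finally) → 'U' (outer except StopIteration) → 'A' (after the try/except). Output: HWUA

Answer: HWUA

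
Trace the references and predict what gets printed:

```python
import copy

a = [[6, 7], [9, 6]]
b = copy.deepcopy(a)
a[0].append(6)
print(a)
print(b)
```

Key concept: deep copy is fully independent.
Step by step:
`a = [[6, 7], [9, 6]]` → a = [[6, 7], [9, 6]]
`b = copy.deepcopy(a)` → b = [[6, 7], [9, 6]]
`a[0].append(6)` → a = [[6, 7, 6], [9, 6]]
`print(a)` → prints [[6, 7, 6], [9, 6]]
`print(b)` → prints [[6, 7], [9, 6]]

Answer:
[[6, 7, 6], [9, 6]]
[[6, 7], [9, 6]]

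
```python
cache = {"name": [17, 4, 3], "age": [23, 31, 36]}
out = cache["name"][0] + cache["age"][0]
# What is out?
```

Trace:
`cache = {"name": [17, 4, 3], "age": [23, 31, 36]}` → cache = {'name': [17, 4, 3], 'age': [23, 31, 36]}
`out = cache["name"][0] + cache["age"][0]` → out = 40
So out = 40

Answer: 40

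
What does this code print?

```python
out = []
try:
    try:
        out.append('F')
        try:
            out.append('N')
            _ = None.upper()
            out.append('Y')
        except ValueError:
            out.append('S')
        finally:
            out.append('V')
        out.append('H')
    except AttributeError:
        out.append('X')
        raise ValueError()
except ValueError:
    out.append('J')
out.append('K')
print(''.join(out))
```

Execution trace: 'F' (try body) → 'N' (inner try body) → 'V' (inner finally) → 'X' (except AttributeError) → 'J' (outer except ValueError) → 'K' (after the try/except). Output: FNVXJK

Answer: FNVXJK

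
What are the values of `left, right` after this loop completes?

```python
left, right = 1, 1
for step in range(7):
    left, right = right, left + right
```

Fibonacci: after 7 iterations
`left, right` takes the values: (1, 1) → (1, 2) → (2, 3) → (3, 5) → (5, 8) → (8, 13) → (13, 21) → (21, 34)

Answer: 21, 34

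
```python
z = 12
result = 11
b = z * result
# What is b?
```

Trace:
`z = 12` → z = 12
`result = 11` → result = 11
`b = z * result` → b = 132
So b = 132

Answer: 132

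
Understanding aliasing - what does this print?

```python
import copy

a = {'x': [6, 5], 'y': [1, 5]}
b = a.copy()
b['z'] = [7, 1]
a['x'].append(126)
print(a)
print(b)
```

Key concept: shallow copy of dict with mutable values.
Step by step:
`a = {'x': [6, 5], 'y': [1, 5]}` → a = {'x': [6, 5], 'y': [1, 5]}
`b = a.copy()` → b = {'x': [6, 5], 'y': [1, 5]}
`b['z'] = [7, 1]` → b = {'x': [6, 5], 'y': [1, 5], 'z': [7, 1]}
`a['x'].append(126)` → a = {'x': [6, 5, 126], 'y': [1, 5]}; b = {'x': [6, 5, 126], 'y': [1, 5], 'z': [7, 1]}
`print(a)` → prints {'x': [6, 5, 126], 'y': [1, 5]}
`print(b)` → prints {'x': [6, 5, 126], 'y': [1, 5], 'z': [7, 1]}

Answer:
{'x': [6, 5, 126], 'y': [1, 5]}
{'x': [6, 5, 126], 'y': [1, 5], 'z': [7, 1]}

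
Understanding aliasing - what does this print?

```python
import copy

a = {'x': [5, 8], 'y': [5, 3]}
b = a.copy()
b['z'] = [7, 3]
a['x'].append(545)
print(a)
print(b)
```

Key concept: shallow copy of dict with mutable values.
Step by step:
`a = {'x': [5, 8], 'y': [5, 3]}` → a = {'x': [5, 8], 'y': [5, 3]}
`b = a.copy()` → b = {'x': [5, 8], 'y': [5, 3]}
`b['z'] = [7, 3]` → b = {'x': [5, 8], 'y': [5, 3], 'z': [7, 3]}
`a['x'].append(545)` → a = {'x': [5, 8, 545], 'y': [5, 3]}; b = {'x': [5, 8, 545], 'y': [5, 3], 'z': [7, 3]}
`print(a)` → prints {'x': [5, 8, 545], 'y': [5, 3]}
`print(b)` → prints {'x': [5, 8, 545], 'y': [5, 3], 'z': [7, 3]}

Answer:
{'x': [5, 8, 545], 'y': [5, 3]}
{'x': [5, 8, 545], 'y': [5, 3], 'z': [7, 3]}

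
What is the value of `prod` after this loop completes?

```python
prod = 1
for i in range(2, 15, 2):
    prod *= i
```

Product of even numbers 2 to 14
`prod` takes the values: 1 → 2 → 8 → 48 → 384 → 3840 → 46080 → 645120

Answer: 645120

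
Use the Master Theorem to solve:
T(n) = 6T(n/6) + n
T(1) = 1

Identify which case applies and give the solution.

a=6, b=6, f(n)=n. log_6(6) = 1. Since c=1 = 1, Case 2 applies: T(n) = Θ(n^log_b(a) · log n) = O(n log n).

Answer: O(n log n) - Case 2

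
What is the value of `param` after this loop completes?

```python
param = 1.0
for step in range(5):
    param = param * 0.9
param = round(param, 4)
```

Exponential decay: 1.0 * 0.9^5
`param` takes the values: 1.0 → 0.9 → 0.81 → 0.729 → 0.6561 → 0.59049 → 0.5905

Answer: 0.5905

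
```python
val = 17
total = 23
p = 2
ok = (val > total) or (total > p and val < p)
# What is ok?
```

Trace:
`val = 17` → val = 17
`total = 23` → total = 23
`p = 2` → p = 2
`ok = (val > total) or (total > p and val < p)` → ok = False
So ok = False

Answer: False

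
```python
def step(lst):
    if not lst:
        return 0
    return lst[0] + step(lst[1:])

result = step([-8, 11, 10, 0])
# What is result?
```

(-8) + 11 + 10 + 0 + 0 = 13

Answer: 13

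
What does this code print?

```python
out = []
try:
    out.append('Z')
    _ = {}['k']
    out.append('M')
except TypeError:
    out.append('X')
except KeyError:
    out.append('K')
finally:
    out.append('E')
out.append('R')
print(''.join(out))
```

Execution trace: 'Z' (try body) → 'K' (except KeyError) → 'E' (finally) → 'R' (after the try/except). Output: ZKER

Answer: ZKER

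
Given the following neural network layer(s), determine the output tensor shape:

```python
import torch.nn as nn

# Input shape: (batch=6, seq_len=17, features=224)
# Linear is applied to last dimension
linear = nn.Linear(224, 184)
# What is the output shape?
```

Input: (6, 17, 224) -> Output: (6, 17, 184)

Answer: (6, 17, 184)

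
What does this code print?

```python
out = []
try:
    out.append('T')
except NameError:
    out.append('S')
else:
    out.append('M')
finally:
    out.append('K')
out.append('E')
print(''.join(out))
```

Execution trace: 'T' (try body, no exception) → 'M' (else) → 'K' (finally) → 'E' (after the try/except). Output: TMKE

Answer: TMKE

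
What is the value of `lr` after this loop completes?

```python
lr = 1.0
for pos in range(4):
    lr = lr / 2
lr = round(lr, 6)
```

Halving LR 4 times: 1 / 2^4
`lr` takes the values: 1.0 → 0.5 → 0.25 → 0.125 → 0.0625

Answer: 0.0625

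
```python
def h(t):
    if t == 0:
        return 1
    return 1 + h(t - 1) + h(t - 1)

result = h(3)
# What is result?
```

h(t) = 1 + 2·h(t-1), h(0)=1. Closed form: (1+1)·2^3 - 1 = 15.

Answer: 15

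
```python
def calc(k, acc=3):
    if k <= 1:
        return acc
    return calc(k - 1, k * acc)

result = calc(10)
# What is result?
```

Accumulator trace (n, acc): (10, 3) -> (9, 30) -> (8, 270) -> (7, 2160) -> (6, 15120) -> (5, 90720) -> (4, 453600) -> (3, 1814400) -> (2, 5443200) -> (1, 10886400) -> return 10886400

Answer: 10886400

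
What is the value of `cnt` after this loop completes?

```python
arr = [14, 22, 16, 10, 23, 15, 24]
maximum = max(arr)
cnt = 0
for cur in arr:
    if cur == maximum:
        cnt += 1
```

Count of max value 24 in [14, 22, 16, 10, 23, 15, 24]
`cnt` takes the values: 0 → 1

Answer: 1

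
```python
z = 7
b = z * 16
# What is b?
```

Trace:
`z = 7` → z = 7
`b = z * 16` → b = 112
So b = 112

Answer: 112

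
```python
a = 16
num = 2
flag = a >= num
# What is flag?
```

Trace:
`a = 16` → a = 16
`num = 2` → num = 2
`flag = a >= num` → flag = True
So flag = True

Answer: True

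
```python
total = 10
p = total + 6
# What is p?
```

Trace:
`total = 10` → total = 10
`p = total + 6` → p = 16
So p = 16

Answer: 16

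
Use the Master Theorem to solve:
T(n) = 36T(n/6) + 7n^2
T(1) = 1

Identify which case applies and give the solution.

a=36, b=6, f(n)=7n^2. log_6(36) = 2. Since c=2 = 2, Case 2 applies: T(n) = Θ(n^log_b(a) · log n) = O(n^2 log n).

Answer: O(n^2 log n) - Case 2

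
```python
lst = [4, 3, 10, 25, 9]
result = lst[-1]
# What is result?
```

Trace:
`lst = [4, 3, 10, 25, 9]` → lst = [4, 3, 10, 25, 9]
`result = lst[-1]` → result = 9
So result = 9

Answer: 9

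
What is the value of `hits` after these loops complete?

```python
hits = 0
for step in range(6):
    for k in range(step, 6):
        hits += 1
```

Upper triangle: 6 + 5 + ... + 1
`hits` takes the values: 0 → 1 → 2 → 3 → 4 → 5 → 6 → 7 → 8 → 9 → 10 → 11 → 12 → 13 → 14 → 15 → 16 → 17 → 18 → 19 → 20 → 21

Answer: 21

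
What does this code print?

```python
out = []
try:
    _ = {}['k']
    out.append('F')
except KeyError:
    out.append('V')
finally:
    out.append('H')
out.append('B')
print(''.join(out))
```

Execution trace: 'V' (except KeyError) → 'H' (finally) → 'B' (after the try/except). Output: VHB

Answer: VHB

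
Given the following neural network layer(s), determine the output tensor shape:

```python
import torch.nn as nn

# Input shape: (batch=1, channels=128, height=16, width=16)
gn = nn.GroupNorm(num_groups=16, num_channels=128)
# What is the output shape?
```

Input: (1, 128, 16, 16) -> Output: (1, 128, 16, 16)

Answer: (1, 128, 16, 16)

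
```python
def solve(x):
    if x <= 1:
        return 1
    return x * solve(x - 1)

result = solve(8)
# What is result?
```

solve(8) = 8 * 7 * 6 * 5 * 4 * 3 * 2 * 1 = 40320

Answer: 40320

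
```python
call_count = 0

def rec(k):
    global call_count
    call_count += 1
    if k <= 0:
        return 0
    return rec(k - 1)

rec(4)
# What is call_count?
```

Linear recursion stepping by 1: 5 calls from k=4 down to ≤0.

Answer: 5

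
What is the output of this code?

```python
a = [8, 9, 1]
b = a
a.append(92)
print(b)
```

Key concept: basic list aliasing.
Step by step:
`a = [8, 9, 1]` → a = [8, 9, 1]
`b = a` → b = [8, 9, 1] (same object as a)
`a.append(92)` → a = [8, 9, 1, 92] (same object as b); b = [8, 9, 1, 92] (same object as a)
`print(b)` → prints [8, 9, 1, 92]

Answer: [8, 9, 1, 92]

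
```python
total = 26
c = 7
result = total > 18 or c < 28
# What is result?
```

Trace:
`total = 26` → total = 26
`c = 7` → c = 7
`result = total > 18 or c < 28` → result = True
So result = True

Answer: True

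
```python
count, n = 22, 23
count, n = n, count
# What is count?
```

Trace:
`count, n = 22, 23` → count = 22; n = 23
`count, n = n, count` → count = 23; n = 22
So count = 23

Answer: 23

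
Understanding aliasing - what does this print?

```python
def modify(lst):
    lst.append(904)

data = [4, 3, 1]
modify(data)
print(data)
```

Key concept: function modifies passed list.
Step by step:
`data = [4, 3, 1]` → data = [4, 3, 1]
`modify(data)` → data = [4, 3, 1, 904]
`print(data)` → prints [4, 3, 1, 904]

Answer: [4, 3, 1, 904]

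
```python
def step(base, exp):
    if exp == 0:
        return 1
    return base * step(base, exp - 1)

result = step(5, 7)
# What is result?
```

step(5, 7) = 5 * 5 * 5 * 5 * 5 * 5 * 5 = 78125

Answer: 78125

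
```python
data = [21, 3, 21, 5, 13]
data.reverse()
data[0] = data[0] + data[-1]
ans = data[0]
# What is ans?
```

Trace:
`data = [21, 3, 21, 5, 13]` → data = [21, 3, 21, 5, 13]
`data.reverse()` → data = [13, 5, 21, 3, 21]
`data[0] = data[0] + data[-1]` → data = [34, 5, 21, 3, 21]
`ans = data[0]` → ans = 34
So ans = 34

Answer: 34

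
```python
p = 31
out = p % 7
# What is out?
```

Trace:
`p = 31` → p = 31
`out = p % 7` → out = 3
So out = 3

Answer: 3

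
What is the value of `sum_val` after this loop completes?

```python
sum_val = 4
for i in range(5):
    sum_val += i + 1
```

Start at 4, add 1 to 5 = 19
`sum_val` takes the values: 4 → 5 → 7 → 10 → 14 → 19

Answer: 19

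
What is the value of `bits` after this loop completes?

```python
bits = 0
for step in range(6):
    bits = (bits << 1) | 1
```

Build 6 consecutive 1-bits: 0b111111
`bits` takes the values: 0 → 1 → 3 → 7 → 15 → 31 → 63

Answer: 63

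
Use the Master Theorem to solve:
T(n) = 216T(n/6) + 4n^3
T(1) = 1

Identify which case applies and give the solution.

a=216, b=6, f(n)=4n^3. log_6(216) = 3. Since c=3 = 3, Case 2 applies: T(n) = Θ(n^log_b(a) · log n) = O(n^3 log n).

Answer: O(n^3 log n) - Case 2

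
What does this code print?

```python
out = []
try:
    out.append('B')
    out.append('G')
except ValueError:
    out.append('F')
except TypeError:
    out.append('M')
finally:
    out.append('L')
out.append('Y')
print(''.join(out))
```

Execution trace: 'B' (try body) → 'G' (try body, no exception) → 'L' (finally) → 'Y' (after the try/except). Output: BGLY

Answer: BGLY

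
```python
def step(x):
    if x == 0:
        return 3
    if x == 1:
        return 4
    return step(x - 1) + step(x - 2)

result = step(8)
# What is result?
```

Build up from base cases: step(0)=3, step(1)=4, step(2)=7, step(3)=11, step(4)=18, step(5)=29, step(6)=47, ..., step(8)=123

Answer: 123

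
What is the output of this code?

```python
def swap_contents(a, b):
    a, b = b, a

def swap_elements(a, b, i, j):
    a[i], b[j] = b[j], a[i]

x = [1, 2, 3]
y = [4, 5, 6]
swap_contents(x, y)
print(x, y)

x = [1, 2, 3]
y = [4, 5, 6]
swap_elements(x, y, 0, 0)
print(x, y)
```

Key concept: parameter rebinding vs mutation.
Step by step:
`x = [1, 2, 3]` → x = [1, 2, 3]
`y = [4, 5, 6]` → y = [4, 5, 6]
`swap_contents(x, y)` → no visible change to tracked variables
`print(x, y)` → prints [1, 2, 3] [4, 5, 6]
`x = [1, 2, 3]` → x = [1, 2, 3]
`y = [4, 5, 6]` → y = [4, 5, 6]
`swap_elements(x, y, 0, 0)` → x = [4, 2, 3]; y = [1, 5, 6]
`print(x, y)` → prints [4, 2, 3] [1, 5, 6]

Answer:
[1, 2, 3] [4, 5, 6]
[4, 2, 3] [1, 5, 6]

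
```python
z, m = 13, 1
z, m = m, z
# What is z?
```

Trace:
`z, m = 13, 1` → z = 13; m = 1
`z, m = m, z` → z = 1; m = 13
So z = 1

Answer: 1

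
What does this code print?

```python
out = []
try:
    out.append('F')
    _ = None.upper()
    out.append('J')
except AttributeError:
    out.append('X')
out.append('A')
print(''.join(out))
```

Execution trace: 'F' (try body) → 'X' (except AttributeError) → 'A' (after the try/except). Output: FXA

Answer: FXA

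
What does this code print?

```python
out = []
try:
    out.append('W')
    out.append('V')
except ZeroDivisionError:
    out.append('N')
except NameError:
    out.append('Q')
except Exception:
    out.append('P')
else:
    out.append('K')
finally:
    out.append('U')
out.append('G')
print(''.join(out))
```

Execution trace: 'W' (try body) → 'V' (try body, no exception) → 'K' (else) → 'U' (finally) → 'G' (after the try/except). Output: WVKUG

Answer: WVKUG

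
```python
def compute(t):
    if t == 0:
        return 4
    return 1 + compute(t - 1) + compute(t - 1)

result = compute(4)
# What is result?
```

compute(t) = 1 + 2·compute(t-1), compute(0)=4. Closed form: (4+1)·2^4 - 1 = 79.

Answer: 79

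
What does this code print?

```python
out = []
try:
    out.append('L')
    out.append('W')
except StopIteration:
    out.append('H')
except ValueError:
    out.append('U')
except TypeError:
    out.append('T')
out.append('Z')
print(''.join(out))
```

Execution trace: 'L' (try body) → 'W' (try body, no exception) → 'Z' (after the try/except). Output: LWZ

Answer: LWZ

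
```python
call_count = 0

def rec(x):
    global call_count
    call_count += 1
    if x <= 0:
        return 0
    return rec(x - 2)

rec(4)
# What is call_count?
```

Linear recursion stepping by 2: 3 calls from x=4 down to ≤0.

Answer: 3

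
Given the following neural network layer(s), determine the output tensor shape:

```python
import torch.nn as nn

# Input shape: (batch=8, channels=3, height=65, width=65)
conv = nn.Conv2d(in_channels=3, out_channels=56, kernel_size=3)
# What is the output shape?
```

Input: (8, 3, 65, 65) -> Output: (8, 56, 63, 63)

Answer: (8, 56, 63, 63)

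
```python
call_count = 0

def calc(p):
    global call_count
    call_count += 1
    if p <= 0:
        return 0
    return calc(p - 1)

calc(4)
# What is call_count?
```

Linear recursion stepping by 1: 5 calls from p=4 down to ≤0.

Answer: 5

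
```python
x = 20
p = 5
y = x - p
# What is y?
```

Trace:
`x = 20` → x = 20
`p = 5` → p = 5
`y = x - p` → y = 15
So y = 15

Answer: 15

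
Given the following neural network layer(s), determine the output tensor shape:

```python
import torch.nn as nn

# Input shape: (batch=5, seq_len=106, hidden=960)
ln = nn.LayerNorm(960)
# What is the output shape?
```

Input: (5, 106, 960) -> Output: (5, 106, 960)

Answer: (5, 106, 960)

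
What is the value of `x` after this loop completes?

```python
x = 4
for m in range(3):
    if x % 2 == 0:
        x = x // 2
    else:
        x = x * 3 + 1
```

Collatz-style transformation from 4
`x` takes the values: 4 → 2 → 1 → 4

Answer: 4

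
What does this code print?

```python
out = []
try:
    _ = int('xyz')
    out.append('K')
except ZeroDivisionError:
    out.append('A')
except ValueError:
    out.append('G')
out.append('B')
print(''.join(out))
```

Execution trace: 'G' (except ValueError) → 'B' (after the try/except). Output: GB

Answer: GB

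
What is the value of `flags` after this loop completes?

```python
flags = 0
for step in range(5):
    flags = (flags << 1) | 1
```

Build 5 consecutive 1-bits: 0b11111
`flags` takes the values: 0 → 1 → 3 → 7 → 15 → 31

Answer: 31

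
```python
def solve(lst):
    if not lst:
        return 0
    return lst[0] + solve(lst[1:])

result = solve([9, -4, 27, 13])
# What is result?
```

9 + (-4) + 27 + 13 + 0 = 45

Answer: 45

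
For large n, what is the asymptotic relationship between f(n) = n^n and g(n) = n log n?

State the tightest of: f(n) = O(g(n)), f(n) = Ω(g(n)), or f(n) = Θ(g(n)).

n^n vs n log n: f(n) = Ω(g(n)) but not O(g(n)) — n^n grows strictly faster than n log n.

Answer: f(n) = Ω(g(n)) but not O(g(n)) — n^n grows strictly faster than n log n.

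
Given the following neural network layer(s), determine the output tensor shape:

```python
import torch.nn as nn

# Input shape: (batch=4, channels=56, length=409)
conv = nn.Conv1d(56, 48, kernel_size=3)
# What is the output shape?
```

Input: (4, 56, 409) -> Output: (4, 48, 407)

Answer: (4, 48, 407)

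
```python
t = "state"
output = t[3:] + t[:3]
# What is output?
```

Trace:
`t = "state"` → t = 'state'
`output = t[3:] + t[:3]` → output = 'testa'
So output = 'testa'

Answer: 'testa'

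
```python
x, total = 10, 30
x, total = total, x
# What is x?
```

Trace:
`x, total = 10, 30` → x = 10; total = 30
`x, total = total, x` → x = 30; total = 10
So x = 30

Answer: 30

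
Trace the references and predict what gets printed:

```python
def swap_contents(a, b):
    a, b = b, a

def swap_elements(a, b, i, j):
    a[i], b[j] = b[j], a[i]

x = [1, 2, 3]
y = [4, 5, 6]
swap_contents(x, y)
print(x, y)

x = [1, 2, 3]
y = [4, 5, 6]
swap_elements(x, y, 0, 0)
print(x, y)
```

Key concept: parameter rebinding vs mutation.
Step by step:
`x = [1, 2, 3]` → x = [1, 2, 3]
`y = [4, 5, 6]` → y = [4, 5, 6]
`swap_contents(x, y)` → no visible change to tracked variables
`print(x, y)` → prints [1, 2, 3] [4, 5, 6]
`x = [1, 2, 3]` → x = [1, 2, 3]
`y = [4, 5, 6]` → y = [4, 5, 6]
`swap_elements(x, y, 0, 0)` → x = [4, 2, 3]; y = [1, 5, 6]
`print(x, y)` → prints [4, 2, 3] [1, 5, 6]

Answer:
[1, 2, 3] [4, 5, 6]
[4, 2, 3] [1, 5, 6]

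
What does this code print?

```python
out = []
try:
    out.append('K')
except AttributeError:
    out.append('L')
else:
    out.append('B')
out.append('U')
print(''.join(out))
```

Execution trace: 'K' (try body, no exception) → 'B' (else) → 'U' (after the try/except). Output: KBU

Answer: KBU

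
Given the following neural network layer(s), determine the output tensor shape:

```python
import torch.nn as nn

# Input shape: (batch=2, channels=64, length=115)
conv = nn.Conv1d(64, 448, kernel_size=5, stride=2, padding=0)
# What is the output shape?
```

Input: (2, 64, 115) -> Output: (2, 448, 56)

Answer: (2, 448, 56)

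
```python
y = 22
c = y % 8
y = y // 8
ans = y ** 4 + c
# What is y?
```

Trace:
`y = 22` → y = 22
`c = y % 8` → c = 6
`y = y // 8` → y = 2
`ans = y ** 4 + c` → ans = 22
So y = 2

Answer: 2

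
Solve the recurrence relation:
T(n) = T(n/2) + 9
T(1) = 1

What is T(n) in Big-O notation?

Each step divides n by 2 and adds 9. After log_2(n) steps we reach T(1)=1. So T(n) = 9·log_2(n) + 1 = O(log n).

Answer: O(log n)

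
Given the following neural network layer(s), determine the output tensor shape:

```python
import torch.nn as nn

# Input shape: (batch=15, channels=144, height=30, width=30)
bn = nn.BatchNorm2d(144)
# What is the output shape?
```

Input: (15, 144, 30, 30) -> Output: (15, 144, 30, 30)

Answer: (15, 144, 30, 30)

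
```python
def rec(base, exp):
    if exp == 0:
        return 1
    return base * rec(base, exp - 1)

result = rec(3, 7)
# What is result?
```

rec(3, 7) = 3 * 3 * 3 * 3 * 3 * 3 * 3 = 2187

Answer: 2187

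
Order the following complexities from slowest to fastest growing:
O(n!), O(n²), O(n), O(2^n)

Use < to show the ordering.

Ordered by growth rate: O(n) < O(n²) < O(2^n) < O(n!)

Answer: O(n) < O(n²) < O(2^n) < O(n!)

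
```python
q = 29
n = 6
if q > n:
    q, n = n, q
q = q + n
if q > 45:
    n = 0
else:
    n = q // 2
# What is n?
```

Trace:
`q = 29` → q = 29
`n = 6` → n = 6
`if q > n: ...` → q > n is True → q = 6; n = 29
`q = q + n` → q = 35
`if q > 45: ...` → q > 45 is False, take else branch → n = 17
So n = 17

Answer: 17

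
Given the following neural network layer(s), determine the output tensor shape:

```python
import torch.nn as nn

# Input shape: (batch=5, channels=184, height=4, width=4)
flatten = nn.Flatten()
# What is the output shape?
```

Input: (5, 184, 4, 4) -> Output: (5, 2944)

Answer: (5, 2944)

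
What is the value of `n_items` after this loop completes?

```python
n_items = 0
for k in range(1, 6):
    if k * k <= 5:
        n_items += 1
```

Count numbers where k² ≤ 5
`n_items` takes the values: 0 → 1 → 2

Answer: 2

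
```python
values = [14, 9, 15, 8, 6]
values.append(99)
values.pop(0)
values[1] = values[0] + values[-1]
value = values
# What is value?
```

Trace:
`values = [14, 9, 15, 8, 6]` → values = [14, 9, 15, 8, 6]
`values.append(99)` → values = [14, 9, 15, 8, 6, 99]
`values.pop(0)` → values = [9, 15, 8, 6, 99]
`values[1] = values[0] + values[-1]` → values = [9, 108, 8, 6, 99]
`value = values` → value = [9, 108, 8, 6, 99]
So value = [9, 108, 8, 6, 99]

Answer: [9, 108, 8, 6, 99]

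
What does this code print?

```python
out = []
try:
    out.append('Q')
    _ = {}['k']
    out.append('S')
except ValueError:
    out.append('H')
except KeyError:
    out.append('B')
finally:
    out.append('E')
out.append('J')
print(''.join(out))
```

Execution trace: 'Q' (try body) → 'B' (except KeyError) → 'E' (finally) → 'J' (after the try/except). Output: QBEJ

Answer: QBEJ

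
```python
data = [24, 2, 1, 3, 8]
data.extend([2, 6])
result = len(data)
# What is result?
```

Trace:
`data = [24, 2, 1, 3, 8]` → data = [24, 2, 1, 3, 8]
`data.extend([2, 6])` → data = [24, 2, 1, 3, 8, 2, 6]
`result = len(data)` → result = 7
So result = 7

Answer: 7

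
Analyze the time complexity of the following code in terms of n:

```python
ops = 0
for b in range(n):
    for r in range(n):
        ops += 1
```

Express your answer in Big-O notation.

Each loop level contributes: n × n. Multiplying the contributions gives O(n^2).

Answer: O(n^2)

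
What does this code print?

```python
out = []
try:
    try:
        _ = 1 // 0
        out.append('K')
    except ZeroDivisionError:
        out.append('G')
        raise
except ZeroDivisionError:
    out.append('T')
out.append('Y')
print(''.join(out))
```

Execution trace: 'G' (inner except ZeroDivisionError) → 'T' (outer except ZeroDivisionError) → 'Y' (after the try/except). Output: GTY

Answer: GTY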